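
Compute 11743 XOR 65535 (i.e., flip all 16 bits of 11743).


11743 ^ 65535 = 53792

53792


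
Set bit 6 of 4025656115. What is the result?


4025656115 | (1 << 6) = 4025656115 | 64 = 4025656179

4025656179


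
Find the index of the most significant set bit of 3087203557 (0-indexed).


0b10111000000000101111110011100101. Highest set bit at position 31

31


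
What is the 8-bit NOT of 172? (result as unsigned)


~0b10101100 = 0b1010011 = 83 (8-bit unsigned)

83


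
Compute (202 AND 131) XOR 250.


Step 1: 202 & 131 = 130
Step 2: 130 ^ 250 = 120

120


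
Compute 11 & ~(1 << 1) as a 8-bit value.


11 & ~(1 << 1) = 9

9


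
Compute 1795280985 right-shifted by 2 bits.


0b1101011000000011101000001011001 >> 2 = 0b11010110000000111010000010110 = 448820246

448820246


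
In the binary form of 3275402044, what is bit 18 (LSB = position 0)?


0b11000011001110101010101100111100, position 18 = 0

0


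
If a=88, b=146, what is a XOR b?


88 ^ 146 = 202

202


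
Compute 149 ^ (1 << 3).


149 ^ (1 << 3) = 149 ^ 8 = 157

157


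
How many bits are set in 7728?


0b1111000110000 has 6 set bits

6


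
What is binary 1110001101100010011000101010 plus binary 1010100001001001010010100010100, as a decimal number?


1110001101100010011000101010 + 1010100001001001010010100010100 = 1100010010110101100101100111110 = 1650117438

1650117438


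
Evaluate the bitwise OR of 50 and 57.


0b110010 | 0b111001 = 0b111011 = 59

59


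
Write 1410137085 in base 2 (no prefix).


1410137085 = 1010100000011001111101111111101 in binary

1010100000011001111101111111101


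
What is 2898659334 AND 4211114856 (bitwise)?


0b10101100110001100000100000000110 & 0b11111011000000001000001101101000 = 0b10101000000000000000000000000000 = 2818572288

2818572288


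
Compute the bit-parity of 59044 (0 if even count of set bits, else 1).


0b1110011010100100 has 8 ones => parity 0

0


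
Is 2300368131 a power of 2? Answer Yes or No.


0b10001001000111001101010100000011. Multiple bits set => No

No


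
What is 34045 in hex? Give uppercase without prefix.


34045 = 84FD hex

84FD


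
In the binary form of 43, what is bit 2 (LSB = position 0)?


0b101011, position 2 = 0

0


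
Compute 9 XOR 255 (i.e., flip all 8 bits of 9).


9 ^ 255 = 246

246


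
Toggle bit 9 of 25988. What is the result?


25988 ^ (1 << 9) = 25988 ^ 512 = 26500

26500


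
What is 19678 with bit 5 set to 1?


19678 | (1 << 5) = 19678 | 32 = 19710

19710


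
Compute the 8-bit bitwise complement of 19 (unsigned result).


~0b10011 = 0b11101100 = 236 (8-bit unsigned)

236


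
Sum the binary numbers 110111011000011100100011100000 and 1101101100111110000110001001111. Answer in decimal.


110111011000011100100011100000 + 1101101100111110000110001001111 = 10100101000000001101010100101111 = 2768295215

2768295215


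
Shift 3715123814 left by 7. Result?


0b11011101011100000100101001100110 << 7 = 0b110111010111000001001010011001100000000 = 475535848192

475535848192


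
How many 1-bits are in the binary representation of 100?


0b1100100 has 3 set bits

3


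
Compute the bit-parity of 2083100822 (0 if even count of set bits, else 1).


0b1111100001010011001100010010110 has 15 ones => parity 1

1


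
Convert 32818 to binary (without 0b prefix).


32818 = 1000000000110010 in binary

1000000000110010


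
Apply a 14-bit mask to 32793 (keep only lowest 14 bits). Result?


32793 & 16383 = 25

25


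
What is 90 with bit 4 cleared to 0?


90 & ~(1 << 4) = 74

74


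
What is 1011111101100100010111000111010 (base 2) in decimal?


1011111101100100010111000111010 in decimal = 1605512762

1605512762


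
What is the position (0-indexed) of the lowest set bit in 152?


0b10011000. Lowest set bit at position 3

3


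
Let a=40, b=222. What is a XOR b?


40 ^ 222 = 246

246


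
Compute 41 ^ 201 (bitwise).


0b101001 ^ 0b11001001 = 0b11100000 = 224

224


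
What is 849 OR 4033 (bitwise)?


0b1101010001 | 0b111111000001 = 0b111111010001 = 4049

4049


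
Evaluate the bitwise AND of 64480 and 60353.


0b1111101111100000 & 0b1110101111000001 = 0b1110101111000000 = 60352

60352


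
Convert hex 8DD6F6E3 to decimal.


8DD6F6E3 hex = 2379675363 decimal

2379675363


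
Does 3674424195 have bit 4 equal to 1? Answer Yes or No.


0b11011011000000110100001110000011, bit 4 = 0. No

No


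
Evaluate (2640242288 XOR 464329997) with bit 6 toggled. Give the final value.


Step 1: 2640242288 ^ 464329997 = 2264136573
Step 2: 2264136573 ^ (1 << 6) = 2264136573 ^ 64 = 2264136509

2264136509


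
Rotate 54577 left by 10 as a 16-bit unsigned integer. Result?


Rotate 0b1101010100110001 left by 10 (16-bit) = 0b1100011101010100 = 51028

51028


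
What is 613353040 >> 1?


0b100100100011110000011001010000 >> 1 = 0b10010010001111000001100101000 = 306676520

306676520


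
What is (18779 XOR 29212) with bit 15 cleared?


Step 1: 18779 ^ 29212 = 15175
Step 2: 15175 & ~(1 << 15) = 15175

15175


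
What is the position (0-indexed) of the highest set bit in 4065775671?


0b11110010010101101101000000110111. Highest set bit at position 31

31


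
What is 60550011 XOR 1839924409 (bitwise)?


0b11100110111110101101111011 ^ 0b1101101101010110000010010111001 = 0b1101110001100001110111111000010 = 1848700866

1848700866


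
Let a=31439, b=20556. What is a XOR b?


31439 ^ 20556 = 10883

10883


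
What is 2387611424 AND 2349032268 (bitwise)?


0b10001110010100000000111100100000 & 0b10001100000000110110001101001100 = 0b10001100000000000000001100000000 = 2348811008

2348811008


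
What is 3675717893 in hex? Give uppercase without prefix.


3675717893 = DB170105 hex

DB170105


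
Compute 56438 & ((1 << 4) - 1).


56438 & 15 = 6

6


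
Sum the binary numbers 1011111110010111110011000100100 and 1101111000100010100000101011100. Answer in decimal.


1011111110010111110011000100100 + 1101111000100010100000101011100 = 11001110110111010010011110000000 = 3470600064

3470600064


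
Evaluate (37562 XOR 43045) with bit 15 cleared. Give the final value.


Step 1: 37562 ^ 43045 = 15007
Step 2: 15007 & ~(1 << 15) = 15007

15007


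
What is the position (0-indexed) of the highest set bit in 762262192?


0b101101011011110011001010110000. Highest set bit at position 29

29


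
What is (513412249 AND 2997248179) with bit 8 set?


Step 1: 513412249 & 2997248179 = 310509713
Step 2: 310509713 | (1 << 8) = 310509713 | 256 = 310509969

310509969


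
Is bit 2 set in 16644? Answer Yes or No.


0b100000100000100, bit 2 = 1. Yes

Yes


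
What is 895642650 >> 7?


0b110101011000100110110000011010 >> 7 = 0b11010101100010011011000 = 6997208

6997208


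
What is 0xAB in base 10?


AB hex = 171 decimal

171


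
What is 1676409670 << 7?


0b1100011111010111111101101000110 << 7 = 0b11000111110101111111011010001100000000 = 214580437760

214580437760


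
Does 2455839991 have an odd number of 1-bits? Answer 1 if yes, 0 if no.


0b10010010011000010010010011110111 has 15 ones => parity 1

1


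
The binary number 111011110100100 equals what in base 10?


111011110100100 in decimal = 30628

30628


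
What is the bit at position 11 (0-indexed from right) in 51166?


0b1100011111011110, position 11 = 0

0


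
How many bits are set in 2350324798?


0b10001100000101110001110000111110 has 15 set bits

15


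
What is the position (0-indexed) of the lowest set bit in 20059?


0b100111001011011. Lowest set bit at position 0

0


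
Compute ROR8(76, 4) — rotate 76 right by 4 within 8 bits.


Rotate 0b1001100 right by 4 (8-bit) = 0b11000100 = 196

196


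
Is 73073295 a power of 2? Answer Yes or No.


0b100010110110000001010001111. Multiple bits set => No

No


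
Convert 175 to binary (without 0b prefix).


175 = 10101111 in binary

10101111


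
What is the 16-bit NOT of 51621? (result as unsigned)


~0b1100100110100101 = 0b11011001011010 = 13914 (16-bit unsigned)

13914


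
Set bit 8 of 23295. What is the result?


23295 | (1 << 8) = 23295 | 256 = 23551

23551


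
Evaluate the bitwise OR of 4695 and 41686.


0b1001001010111 | 0b1010001011010110 = 0b1011001011010111 = 45783

45783


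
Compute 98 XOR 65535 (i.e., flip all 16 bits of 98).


98 ^ 65535 = 65437

65437


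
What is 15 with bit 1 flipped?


15 ^ (1 << 1) = 15 ^ 2 = 13

13


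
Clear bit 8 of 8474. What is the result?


8474 & ~(1 << 8) = 8218

8218


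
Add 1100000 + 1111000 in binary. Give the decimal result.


1100000 + 1111000 = 11011000 = 216

216


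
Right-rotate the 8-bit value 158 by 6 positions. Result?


Rotate 0b10011110 right by 6 (8-bit) = 0b1111010 = 122

122


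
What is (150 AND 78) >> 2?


Step 1: 150 & 78 = 6
Step 2: 6 >> 2 = 1

1


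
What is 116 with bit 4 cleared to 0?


116 & ~(1 << 4) = 100

100


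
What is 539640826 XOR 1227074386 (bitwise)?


0b100000001010100100001111111010 ^ 0b1001001001000111010101101010010 = 0b1101001000010011110100010101000 = 1762257064

1762257064


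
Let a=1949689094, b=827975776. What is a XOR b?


1949689094 ^ 827975776 = 1164709222

1164709222


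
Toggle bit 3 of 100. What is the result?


100 ^ (1 << 3) = 100 ^ 8 = 108

108


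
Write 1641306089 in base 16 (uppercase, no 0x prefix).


1641306089 = 61D457E9 hex

61D457E9


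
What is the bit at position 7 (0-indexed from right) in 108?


0b1101100, position 7 = 0

0


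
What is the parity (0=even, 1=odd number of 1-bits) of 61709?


0b1111000100001101 has 8 ones => parity 0

0


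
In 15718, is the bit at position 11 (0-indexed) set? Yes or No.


0b11110101100110, bit 11 = 1. Yes

Yes


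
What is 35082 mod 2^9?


35082 & 511 = 266

266


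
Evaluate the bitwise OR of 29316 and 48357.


0b111001010000100 | 0b1011110011100101 = 0b1111111011100101 = 65253

65253


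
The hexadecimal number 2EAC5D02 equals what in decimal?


2EAC5D02 hex = 783047938 decimal

783047938


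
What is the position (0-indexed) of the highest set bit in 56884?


0b1101111000110100. Highest set bit at position 15

15


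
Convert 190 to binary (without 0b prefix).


190 = 10111110 in binary

10111110


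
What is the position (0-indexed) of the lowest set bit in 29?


0b11101. Lowest set bit at position 0

0


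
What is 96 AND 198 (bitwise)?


0b1100000 & 0b11000110 = 0b1000000 = 64

64


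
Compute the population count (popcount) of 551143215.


0b100000110110011100011100101111 has 16 set bits

16


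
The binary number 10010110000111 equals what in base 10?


10010110000111 in decimal = 9607

9607


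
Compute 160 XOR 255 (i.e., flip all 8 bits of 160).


160 ^ 255 = 95

95


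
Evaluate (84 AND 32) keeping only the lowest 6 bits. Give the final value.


Step 1: 84 & 32 = 0
Step 2: 0 & 63 = 0

0


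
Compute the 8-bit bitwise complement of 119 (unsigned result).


~0b1110111 = 0b10001000 = 136 (8-bit unsigned)

136


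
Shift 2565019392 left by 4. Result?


0b10011000111000110001011100000000 << 4 = 0b100110001110001100010111000000000000 = 41040310272

41040310272


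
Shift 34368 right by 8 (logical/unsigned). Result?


0b1000011001000000 >> 8 = 0b10000110 = 134

134


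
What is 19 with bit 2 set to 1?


19 | (1 << 2) = 19 | 4 = 23

23


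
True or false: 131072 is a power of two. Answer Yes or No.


0b100000000000000000. Only one bit set => Yes

Yes


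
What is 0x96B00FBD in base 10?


96B00FBD hex = 2528120765 decimal

2528120765


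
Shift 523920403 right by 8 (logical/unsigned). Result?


0b11111001110100110010000010011 >> 8 = 0b111110011101001100100 = 2046564

2046564


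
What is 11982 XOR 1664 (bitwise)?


0b10111011001110 ^ 0b11010000000 = 0b10100001001110 = 10318

10318


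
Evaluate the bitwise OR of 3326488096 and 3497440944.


0b11000110010001100010111000100000 | 0b11010000011101101011011010110000 = 0b11010110011101101011111010110000 = 3598106288

3598106288


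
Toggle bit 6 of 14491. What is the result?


14491 ^ (1 << 6) = 14491 ^ 64 = 14555

14555


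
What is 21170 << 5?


0b101001010110010 << 5 = 0b10100101011001000000 = 677440

677440


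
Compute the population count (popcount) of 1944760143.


0b1110011111010101010111101001111 has 21 set bits

21


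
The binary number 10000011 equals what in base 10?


10000011 in decimal = 131

131


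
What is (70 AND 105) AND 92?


Step 1: 70 & 105 = 64
Step 2: 64 & 92 = 64

64


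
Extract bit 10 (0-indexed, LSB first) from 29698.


0b111010000000010, position 10 = 1

1


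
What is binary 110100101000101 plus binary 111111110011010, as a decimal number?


110100101000101 + 111111110011010 = 1110100011011111 = 59615

59615


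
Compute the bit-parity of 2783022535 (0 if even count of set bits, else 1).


0b10100101111000011000110111000111 has 17 ones => parity 1

1


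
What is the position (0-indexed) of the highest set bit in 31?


0b11111. Highest set bit at position 4

4


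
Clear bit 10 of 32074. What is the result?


32074 & ~(1 << 10) = 31050

31050


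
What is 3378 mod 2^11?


3378 & 2047 = 1330

1330


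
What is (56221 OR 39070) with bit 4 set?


Step 1: 56221 | 39070 = 56223
Step 2: 56223 | (1 << 4) = 56223 | 16 = 56223

56223


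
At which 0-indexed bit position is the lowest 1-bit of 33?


0b100001. Lowest set bit at position 0

0


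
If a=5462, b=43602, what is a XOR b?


5462 ^ 43602 = 48900

48900


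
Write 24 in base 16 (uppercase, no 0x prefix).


24 = 18 hex

18


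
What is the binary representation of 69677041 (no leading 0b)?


69677041 = 100001001110010111111110001 in binary

100001001110010111111110001


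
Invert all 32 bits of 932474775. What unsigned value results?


932474775 ^ 4294967295 = 3362492520

3362492520


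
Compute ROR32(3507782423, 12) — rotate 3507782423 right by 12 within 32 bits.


Rotate 0b11010001000101001000001100010111 right by 12 (32-bit) = 0b110001011111010001000101001000 = 830280008

830280008


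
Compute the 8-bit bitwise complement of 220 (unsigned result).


~0b11011100 = 0b100011 = 35 (8-bit unsigned)

35


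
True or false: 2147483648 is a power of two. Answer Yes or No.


0b10000000000000000000000000000000. Only one bit set => Yes

Yes


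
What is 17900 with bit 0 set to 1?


17900 | (1 << 0) = 17900 | 1 = 17901

17901


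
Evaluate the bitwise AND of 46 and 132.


0b101110 & 0b10000100 = 0b100 = 4

4


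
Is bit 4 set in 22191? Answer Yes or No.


0b101011010101111, bit 4 = 0. No

No


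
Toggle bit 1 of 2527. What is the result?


2527 ^ (1 << 1) = 2527 ^ 2 = 2525

2525


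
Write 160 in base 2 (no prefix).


160 = 10100000 in binary

10100000


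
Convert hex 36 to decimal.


36 hex = 54 decimal

54


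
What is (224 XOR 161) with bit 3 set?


Step 1: 224 ^ 161 = 65
Step 2: 65 | (1 << 3) = 65 | 8 = 73

73


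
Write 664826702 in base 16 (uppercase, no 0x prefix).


664826702 = 27A0734E hex

27A0734E


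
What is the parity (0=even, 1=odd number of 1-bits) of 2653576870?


0b10011110001010100101111010100110 has 17 ones => parity 1

1


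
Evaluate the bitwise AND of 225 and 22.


0b11100001 & 0b10110 = 0b0 = 0

0


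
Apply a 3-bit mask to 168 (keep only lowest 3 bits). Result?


168 & 7 = 0

0


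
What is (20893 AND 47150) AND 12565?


Step 1: 20893 & 47150 = 4108
Step 2: 4108 & 12565 = 4100

4100


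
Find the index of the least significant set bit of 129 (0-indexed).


0b10000001. Lowest set bit at position 0

0


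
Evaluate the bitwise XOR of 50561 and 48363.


0b1100010110000001 ^ 0b1011110011101011 = 0b111100101101010 = 31082

31082


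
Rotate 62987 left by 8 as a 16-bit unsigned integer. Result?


Rotate 0b1111011000001011 left by 8 (16-bit) = 0b101111110110 = 3062

3062


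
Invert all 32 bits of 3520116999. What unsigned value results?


3520116999 ^ 4294967295 = 774850296

774850296


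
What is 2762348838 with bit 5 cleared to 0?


2762348838 & ~(1 << 5) = 2762348806

2762348806


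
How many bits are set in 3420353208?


0b11001011110111100111001010111000 has 19 set bits

19


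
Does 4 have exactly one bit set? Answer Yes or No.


0b100. Only one bit set => Yes

Yes


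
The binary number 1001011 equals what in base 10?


1001011 in decimal = 75

75


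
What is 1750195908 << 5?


0b1101000010100011101111011000100 << 5 = 0b110100001010001110111101100010000000 = 56006269056

56006269056


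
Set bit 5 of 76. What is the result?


76 | (1 << 5) = 76 | 32 = 108

108


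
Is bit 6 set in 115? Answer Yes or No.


0b1110011, bit 6 = 1. Yes

Yes


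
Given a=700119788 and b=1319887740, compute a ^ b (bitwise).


700119788 ^ 1319887740 = 1729173904

1729173904


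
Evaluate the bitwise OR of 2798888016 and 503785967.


0b10100110110100111010010001010000 | 0b11110000001110010100111101111 = 0b10111110110101111010110111111111 = 3201805823

3201805823


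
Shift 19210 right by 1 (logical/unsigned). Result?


0b100101100001010 >> 1 = 0b10010110000101 = 9605

9605


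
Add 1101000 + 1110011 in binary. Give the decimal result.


1101000 + 1110011 = 11011011 = 219

219


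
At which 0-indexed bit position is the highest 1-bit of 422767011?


0b11001001100101110100110100011. Highest set bit at position 28

28


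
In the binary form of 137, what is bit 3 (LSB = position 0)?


0b10001001, position 3 = 1

1


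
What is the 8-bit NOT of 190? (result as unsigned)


~0b10111110 = 0b1000001 = 65 (8-bit unsigned)

65


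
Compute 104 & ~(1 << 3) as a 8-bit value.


104 & ~(1 << 3) = 96

96


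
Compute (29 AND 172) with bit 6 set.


Step 1: 29 & 172 = 12
Step 2: 12 | (1 << 6) = 12 | 64 = 76

76


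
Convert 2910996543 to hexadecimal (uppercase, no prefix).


2910996543 = AD82483F hex

AD82483F


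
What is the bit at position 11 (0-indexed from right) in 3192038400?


0b10111110010000101010010000000000, position 11 = 0

0


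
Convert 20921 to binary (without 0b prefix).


20921 = 101000110111001 in binary

101000110111001


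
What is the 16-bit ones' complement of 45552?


45552 ^ 65535 = 19983

19983


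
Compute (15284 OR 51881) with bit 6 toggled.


Step 1: 15284 | 51881 = 64445
Step 2: 64445 ^ (1 << 6) = 64445 ^ 64 = 64509

64509


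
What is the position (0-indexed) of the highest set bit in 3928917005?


0b11101010001011101000010000001101. Highest set bit at position 31

31


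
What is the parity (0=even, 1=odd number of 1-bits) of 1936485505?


0b1110011011011000110110010000001 has 15 ones => parity 1

1


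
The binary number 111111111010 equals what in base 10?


111111111010 in decimal = 4090

4090


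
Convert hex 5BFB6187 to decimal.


5BFB6187 hex = 1543201159 decimal

1543201159


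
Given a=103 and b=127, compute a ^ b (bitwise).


103 ^ 127 = 24

24


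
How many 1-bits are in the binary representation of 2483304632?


0b10010100000001000011100010111000 has 11 set bits

11


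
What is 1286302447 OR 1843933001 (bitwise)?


0b1001100101010110110101011101111 | 0b1101101111010000010111101001001 = 0b1101101111010110110111111101111 = 1844146159

1844146159


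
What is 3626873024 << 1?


0b11011000001011011011000011000000 << 1 = 0b110110000010110110110000110000000 = 7253746048

7253746048


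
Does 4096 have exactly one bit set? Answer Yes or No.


0b1000000000000. Only one bit set => Yes

Yes


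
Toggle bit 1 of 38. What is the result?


38 ^ (1 << 1) = 38 ^ 2 = 36

36


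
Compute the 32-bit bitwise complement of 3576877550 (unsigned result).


~0b11010101001100101101000111101110 = 0b101010110011010010111000010001 = 718089745 (32-bit unsigned)

718089745


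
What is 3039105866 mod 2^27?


3039105866 & 134217727 = 86315850

86315850


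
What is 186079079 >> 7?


0b1011000101110101011101100111 >> 7 = 0b101100010111010101110 = 1453742

1453742


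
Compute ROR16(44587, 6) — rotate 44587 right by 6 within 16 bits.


Rotate 0b1010111000101011 right by 6 (16-bit) = 0b1010111010111000 = 44728

44728


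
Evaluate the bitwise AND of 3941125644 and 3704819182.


0b11101010111010001100111000001100 & 0b11011100110100110000110111101110 = 0b11001000110000000000110000001100 = 3368029196

3368029196


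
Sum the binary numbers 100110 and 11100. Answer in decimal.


100110 + 11100 = 1000010 = 66

66


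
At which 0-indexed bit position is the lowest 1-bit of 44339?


0b1010110100110011. Lowest set bit at position 0

0


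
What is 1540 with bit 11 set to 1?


1540 | (1 << 11) = 1540 | 2048 = 3588

3588


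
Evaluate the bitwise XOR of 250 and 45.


0b11111010 ^ 0b101101 = 0b11010111 = 215

215


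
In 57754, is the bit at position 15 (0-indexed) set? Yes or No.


0b1110000110011010, bit 15 = 1. Yes

Yes


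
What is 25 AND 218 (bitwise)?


0b11001 & 0b11011010 = 0b11000 = 24

24


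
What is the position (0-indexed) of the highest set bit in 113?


0b1110001. Highest set bit at position 6

6


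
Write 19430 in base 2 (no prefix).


19430 = 100101111100110 in binary

100101111100110


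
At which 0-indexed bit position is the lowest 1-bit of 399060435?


0b10111110010010010110111010011. Lowest set bit at position 0

0


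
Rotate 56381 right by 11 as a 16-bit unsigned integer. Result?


Rotate 0b1101110000111101 right by 11 (16-bit) = 0b1000011110111011 = 34747

34747


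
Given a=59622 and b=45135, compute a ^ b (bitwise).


59622 ^ 45135 = 22697

22697


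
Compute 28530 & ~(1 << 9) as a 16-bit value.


28530 & ~(1 << 9) = 28018

28018


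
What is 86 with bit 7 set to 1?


86 | (1 << 7) = 86 | 128 = 214

214


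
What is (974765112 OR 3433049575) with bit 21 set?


Step 1: 974765112 | 3433049575 = 4273585663
Step 2: 4273585663 | (1 << 21) = 4273585663 | 2097152 = 4273585663

4273585663


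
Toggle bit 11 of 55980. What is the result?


55980 ^ (1 << 11) = 55980 ^ 2048 = 53932

53932


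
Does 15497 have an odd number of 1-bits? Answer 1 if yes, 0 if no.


0b11110010001001 has 7 ones => parity 1

1


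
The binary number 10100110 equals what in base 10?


10100110 in decimal = 166

166


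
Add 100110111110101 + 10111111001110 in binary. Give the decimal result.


100110111110101 + 10111111001110 = 111110111000011 = 32195

32195


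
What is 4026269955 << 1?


0b11101111111111000000000100000011 << 1 = 0b111011111111110000000001000000110 = 8052539910

8052539910


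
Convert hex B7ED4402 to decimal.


B7ED4402 hex = 3085779970 decimal

3085779970


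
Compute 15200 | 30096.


0b11101101100000 | 0b111010110010000 = 0b111111111110000 = 32752

32752


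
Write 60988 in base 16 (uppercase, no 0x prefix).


60988 = EE3C hex

EE3C


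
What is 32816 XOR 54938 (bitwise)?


0b1000000000110000 ^ 0b1101011010011010 = 0b101011010101010 = 22186

22186


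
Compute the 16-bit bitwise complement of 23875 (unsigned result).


~0b101110101000011 = 0b1010001010111100 = 41660 (16-bit unsigned)

41660


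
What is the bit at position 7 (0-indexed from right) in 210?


0b11010010, position 7 = 1

1


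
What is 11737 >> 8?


0b10110111011001 >> 8 = 0b101101 = 45

45


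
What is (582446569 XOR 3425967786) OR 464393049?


Step 1: 582446569 ^ 3425967786 = 4001592131
Step 2: 4001592131 | 464393049 = 4289688411

4289688411


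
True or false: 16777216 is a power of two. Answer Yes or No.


0b1000000000000000000000000. Only one bit set => Yes

Yes


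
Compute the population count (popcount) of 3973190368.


0b11101100110100100001001011100000 has 14 set bits

14


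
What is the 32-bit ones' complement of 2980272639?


2980272639 ^ 4294967295 = 1314694656

1314694656


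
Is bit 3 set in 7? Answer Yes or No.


0b111, bit 3 = 0. No

No


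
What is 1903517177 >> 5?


0b1110001011101010101110111111001 >> 5 = 0b11100010111010101011101111 = 59484911

59484911


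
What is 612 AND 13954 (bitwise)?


0b1001100100 & 0b11011010000010 = 0b1000000000 = 512

512


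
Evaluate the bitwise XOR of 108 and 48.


0b1101100 ^ 0b110000 = 0b1011100 = 92

92


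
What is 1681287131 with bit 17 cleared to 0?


1681287131 & ~(1 << 17) = 1681156059

1681156059


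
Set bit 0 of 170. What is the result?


170 | (1 << 0) = 170 | 1 = 171

171


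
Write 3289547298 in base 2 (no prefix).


3289547298 = 11000100000100101000001000100010 in binary

11000100000100101000001000100010


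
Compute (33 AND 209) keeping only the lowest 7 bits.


Step 1: 33 & 209 = 1
Step 2: 1 & 127 = 1

1


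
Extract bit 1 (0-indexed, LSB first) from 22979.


0b101100111000011, position 1 = 1

1


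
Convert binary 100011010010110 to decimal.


100011010010110 in decimal = 18070

18070


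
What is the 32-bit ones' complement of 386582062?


386582062 ^ 4294967295 = 3908385233

3908385233


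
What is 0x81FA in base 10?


81FA hex = 33274 decimal

33274


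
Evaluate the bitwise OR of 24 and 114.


0b11000 | 0b1110010 = 0b1111010 = 122

122


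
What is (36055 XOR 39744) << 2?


Step 1: 36055 ^ 39744 = 6039
Step 2: 6039 << 2 = 24156

24156


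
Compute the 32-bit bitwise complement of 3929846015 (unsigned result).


~0b11101010001111001011000011111111 = 0b10101110000110100111100000000 = 365121280 (32-bit unsigned)

365121280


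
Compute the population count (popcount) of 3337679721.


0b11000110111100001111001101101001 has 18 set bits

18


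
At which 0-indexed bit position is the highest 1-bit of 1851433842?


0b1101110010110101010001101110010. Highest set bit at position 30

30


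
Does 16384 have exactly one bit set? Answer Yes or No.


0b100000000000000. Only one bit set => Yes

Yes


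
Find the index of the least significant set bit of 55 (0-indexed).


0b110111. Lowest set bit at position 0

0


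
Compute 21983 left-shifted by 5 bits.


0b101010111011111 << 5 = 0b10101011101111100000 = 703456

703456


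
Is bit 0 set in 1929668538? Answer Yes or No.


0b1110011000001000110011110111010, bit 0 = 0. No

No


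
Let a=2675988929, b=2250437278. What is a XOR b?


2675988929 ^ 2250437278 = 430091103

430091103


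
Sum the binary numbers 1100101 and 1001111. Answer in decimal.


1100101 + 1001111 = 10110100 = 180

180


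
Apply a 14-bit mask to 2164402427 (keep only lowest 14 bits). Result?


2164402427 & 16383 = 10491

10491


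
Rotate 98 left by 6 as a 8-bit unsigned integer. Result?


Rotate 0b1100010 left by 6 (8-bit) = 0b10011000 = 152

152


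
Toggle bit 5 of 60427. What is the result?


60427 ^ (1 << 5) = 60427 ^ 32 = 60459

60459


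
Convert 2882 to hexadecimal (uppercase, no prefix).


2882 = B42 hex

B42


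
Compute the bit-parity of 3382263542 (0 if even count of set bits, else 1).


0b11001001100110010011111011110110 has 19 ones => parity 1

1


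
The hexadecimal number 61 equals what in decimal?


61 hex = 97 decimal

97


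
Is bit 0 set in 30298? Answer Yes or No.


0b111011001011010, bit 0 = 0. No

No


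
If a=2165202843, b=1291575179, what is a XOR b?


2165202843 ^ 1291575179 = 3455418384

3455418384


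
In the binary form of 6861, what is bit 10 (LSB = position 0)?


0b1101011001101, position 10 = 0

0


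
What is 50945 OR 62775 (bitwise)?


0b1100011100000001 | 0b1111010100110111 = 0b1111011100110111 = 63287

63287


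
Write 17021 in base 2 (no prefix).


17021 = 100001001111101 in binary

100001001111101


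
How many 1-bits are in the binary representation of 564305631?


0b100001101000101001111011011111 has 17 set bits

17


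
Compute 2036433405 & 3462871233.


0b1111001011000011000000111111101 & 0b11001110011001110011100011000001 = 0b1001000011000010000000011000001 = 1214316737

1214316737


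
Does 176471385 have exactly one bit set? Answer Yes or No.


0b1010100001001011110101011001. Multiple bits set => No

No


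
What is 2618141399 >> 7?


0b10011100000011011010101011010111 >> 7 = 0b1001110000001101101010101 = 20454229

20454229


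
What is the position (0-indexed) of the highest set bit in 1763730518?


0b1101001001000000110010001010110. Highest set bit at position 30

30


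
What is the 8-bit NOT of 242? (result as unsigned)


~0b11110010 = 0b1101 = 13 (8-bit unsigned)

13


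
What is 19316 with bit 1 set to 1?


19316 | (1 << 1) = 19316 | 2 = 19318

19318


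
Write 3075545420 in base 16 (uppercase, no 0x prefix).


3075545420 = B751194C hex

B751194C


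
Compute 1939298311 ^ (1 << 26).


1939298311 ^ (1 << 26) = 1939298311 ^ 67108864 = 2006407175

2006407175


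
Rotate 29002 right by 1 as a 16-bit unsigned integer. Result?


Rotate 0b111000101001010 right by 1 (16-bit) = 0b11100010100101 = 14501

14501


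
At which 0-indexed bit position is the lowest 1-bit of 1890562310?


0b1110000101011111011000100000110. Lowest set bit at position 1

1


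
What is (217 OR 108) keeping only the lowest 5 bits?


Step 1: 217 | 108 = 253
Step 2: 253 & 31 = 29

29


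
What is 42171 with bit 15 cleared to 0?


42171 & ~(1 << 15) = 9403

9403


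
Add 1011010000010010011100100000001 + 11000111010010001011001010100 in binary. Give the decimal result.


1011010000010010011100100000001 + 11000111010010001011001010100 = 1110010111100100100111101010101 = 1928482645

1928482645


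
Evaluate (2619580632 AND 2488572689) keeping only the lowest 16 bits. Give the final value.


Step 1: 2619580632 & 2488572689 = 2483060752
Step 2: 2483060752 & 65535 = 32784

32784


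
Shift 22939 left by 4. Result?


0b101100110011011 << 4 = 0b1011001100110110000 = 367024

367024


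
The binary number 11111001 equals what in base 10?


11111001 in decimal = 249

249


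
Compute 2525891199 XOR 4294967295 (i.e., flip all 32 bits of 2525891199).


2525891199 ^ 4294967295 = 1769076096

1769076096


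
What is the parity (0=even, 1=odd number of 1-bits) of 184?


0b10111000 has 4 ones => parity 0

0


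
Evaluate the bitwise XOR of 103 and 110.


0b1100111 ^ 0b1101110 = 0b1001 = 9

9


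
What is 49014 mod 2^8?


49014 & 255 = 118

118


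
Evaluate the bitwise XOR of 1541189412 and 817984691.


0b1011011110111001010111100100100 ^ 0b110000110000010111010010110011 = 0b1101011000111011101101110010111 = 1797118871

1797118871


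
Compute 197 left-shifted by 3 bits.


0b11000101 << 3 = 0b11000101000 = 1576

1576


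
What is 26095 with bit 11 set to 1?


26095 | (1 << 11) = 26095 | 2048 = 28143

28143


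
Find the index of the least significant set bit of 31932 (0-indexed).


0b111110010111100. Lowest set bit at position 2

2


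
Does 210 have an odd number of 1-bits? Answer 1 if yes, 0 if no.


0b11010010 has 4 ones => parity 0

0


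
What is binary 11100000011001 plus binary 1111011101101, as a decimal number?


11100000011001 + 1111011101101 = 101011100000110 = 22278

22278


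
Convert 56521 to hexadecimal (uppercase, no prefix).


56521 = DCC9 hex

DCC9


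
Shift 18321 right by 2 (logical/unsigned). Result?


0b100011110010001 >> 2 = 0b1000111100100 = 4580

4580


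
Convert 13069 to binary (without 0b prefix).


13069 = 11001100001101 in binary

11001100001101


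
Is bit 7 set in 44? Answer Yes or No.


0b101100, bit 7 = 0. No

No


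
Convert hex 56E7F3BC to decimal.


56E7F3BC hex = 1458041788 decimal

1458041788


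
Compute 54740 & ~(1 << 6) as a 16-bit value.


54740 & ~(1 << 6) = 54676

54676


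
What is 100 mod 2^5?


100 & 31 = 4

4


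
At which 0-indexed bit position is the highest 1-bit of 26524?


0b110011110011100. Highest set bit at position 14

14


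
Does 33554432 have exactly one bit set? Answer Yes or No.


0b10000000000000000000000000. Only one bit set => Yes

Yes


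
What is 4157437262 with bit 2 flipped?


4157437262 ^ (1 << 2) = 4157437262 ^ 4 = 4157437258

4157437258


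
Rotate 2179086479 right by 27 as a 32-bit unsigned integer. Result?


Rotate 0b10000001111000100011100010001111 right by 27 (32-bit) = 0b111100010001110001000111110000 = 1011290608

1011290608


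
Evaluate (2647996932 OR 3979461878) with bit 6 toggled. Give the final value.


Step 1: 2647996932 | 3979461878 = 4260757238
Step 2: 4260757238 ^ (1 << 6) = 4260757238 ^ 64 = 4260757174

4260757174


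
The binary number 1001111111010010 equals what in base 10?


1001111111010010 in decimal = 40914

40914


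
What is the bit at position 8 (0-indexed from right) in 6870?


0b1101011010110, position 8 = 0

0


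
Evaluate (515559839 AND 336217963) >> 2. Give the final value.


Step 1: 515559839 & 336217963 = 336216331
Step 2: 336216331 >> 2 = 84054082

84054082


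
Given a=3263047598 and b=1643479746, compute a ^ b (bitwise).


3263047598 ^ 1643479746 = 2743838060

2743838060


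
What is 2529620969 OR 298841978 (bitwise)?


0b10010110110001101111001111101001 | 0b10001110011111111011101111010 = 0b10010111110011111111011111111011 = 2546989051

2546989051


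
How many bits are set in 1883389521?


0b1110000010000100011111001010001 has 13 set bits

13


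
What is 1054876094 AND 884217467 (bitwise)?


0b111110111000000010000110111110 & 0b110100101101000001011001111011 = 0b110100101000000000000000111010 = 882901050

882901050


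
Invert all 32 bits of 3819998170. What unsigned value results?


3819998170 ^ 4294967295 = 474969125

474969125


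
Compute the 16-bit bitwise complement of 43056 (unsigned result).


~0b1010100000110000 = 0b101011111001111 = 22479 (16-bit unsigned)

22479


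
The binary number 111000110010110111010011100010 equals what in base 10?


111000110010110111010011100010 in decimal = 952857826

952857826


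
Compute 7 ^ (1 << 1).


7 ^ (1 << 1) = 7 ^ 2 = 5

5


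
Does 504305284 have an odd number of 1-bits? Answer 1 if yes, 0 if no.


0b11110000011110001011010000100 has 13 ones => parity 1

1


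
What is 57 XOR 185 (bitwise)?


0b111001 ^ 0b10111001 = 0b10000000 = 128

128


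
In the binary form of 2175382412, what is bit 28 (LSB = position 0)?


0b10000001101010011011001110001100, position 28 = 0

0


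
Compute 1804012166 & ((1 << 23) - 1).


1804012166 & 8388607 = 461446

461446


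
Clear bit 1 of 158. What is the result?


158 & ~(1 << 1) = 156

156


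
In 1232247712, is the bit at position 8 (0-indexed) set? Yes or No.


0b1001001011100101001101110100000, bit 8 = 1. Yes

Yes


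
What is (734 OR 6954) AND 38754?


Step 1: 734 | 6954 = 7166
Step 2: 7166 & 38754 = 4962

4962


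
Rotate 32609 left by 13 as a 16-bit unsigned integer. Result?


Rotate 0b111111101100001 left by 13 (16-bit) = 0b10111111101100 = 12268

12268


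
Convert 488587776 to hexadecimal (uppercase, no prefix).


488587776 = 1D1F4200 hex

1D1F4200


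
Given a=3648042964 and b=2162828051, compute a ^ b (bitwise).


3648042964 ^ 2162828051 = 1503302855

1503302855


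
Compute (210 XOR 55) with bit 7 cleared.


Step 1: 210 ^ 55 = 229
Step 2: 229 & ~(1 << 7) = 101

101


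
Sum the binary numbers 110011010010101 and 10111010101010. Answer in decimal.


110011010010101 + 10111010101010 = 1001010100111111 = 38207

38207


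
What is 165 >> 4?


0b10100101 >> 4 = 0b1010 = 10

10


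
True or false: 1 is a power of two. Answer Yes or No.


0b1. Only one bit set => Yes

Yes


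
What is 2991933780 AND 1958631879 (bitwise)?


0b10110010010101010100100101010100 & 0b1110100101111100101100111000111 = 0b110000000101000100100101000100 = 806635844

806635844


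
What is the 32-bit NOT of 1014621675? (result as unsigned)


~0b111100011110011110010111101011 = 0b11000011100001100001101000010100 = 3280345620 (32-bit unsigned)

3280345620


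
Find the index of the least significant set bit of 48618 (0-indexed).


0b1011110111101010. Lowest set bit at position 1

1


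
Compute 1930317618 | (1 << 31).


1930317618 | (1 << 31) = 1930317618 | 2147483648 = 4077801266

4077801266


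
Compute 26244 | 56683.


0b110011010000100 | 0b1101110101101011 = 0b1111111111101111 = 65519

65519


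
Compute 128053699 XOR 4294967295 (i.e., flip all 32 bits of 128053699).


128053699 ^ 4294967295 = 4166913596

4166913596


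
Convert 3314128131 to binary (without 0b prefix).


3314128131 = 11000101100010011001010100000011 in binary

11000101100010011001010100000011


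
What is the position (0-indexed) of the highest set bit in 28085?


0b110110110110101. Highest set bit at position 14

14


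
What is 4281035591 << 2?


0b11111111001010110110101101000111 << 2 = 0b1111111100101011011010110100011100 = 17124142364

17124142364


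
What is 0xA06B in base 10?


A06B hex = 41067 decimal

41067


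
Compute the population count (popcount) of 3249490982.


0b11000001101011110100110000100110 has 15 set bits

15


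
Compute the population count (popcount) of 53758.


0b1101000111111110 has 11 set bits

11


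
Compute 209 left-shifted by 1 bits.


0b11010001 << 1 = 0b110100010 = 418

418


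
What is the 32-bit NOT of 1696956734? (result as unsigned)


~0b1100101001001011000000100111110 = 0b10011010110110100111111011000001 = 2598010561 (32-bit unsigned)

2598010561


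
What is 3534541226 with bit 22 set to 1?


3534541226 | (1 << 22) = 3534541226 | 4194304 = 3538735530

3538735530


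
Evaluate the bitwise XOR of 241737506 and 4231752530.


0b1110011010001001111100100010 ^ 0b11111100001110110110101101010010 = 0b11110010010100111111010001110000 = 4065588336

4065588336


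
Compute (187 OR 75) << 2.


Step 1: 187 | 75 = 251
Step 2: 251 << 2 = 1004

1004


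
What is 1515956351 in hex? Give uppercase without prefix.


1515956351 = 5A5BA87F hex

5A5BA87F


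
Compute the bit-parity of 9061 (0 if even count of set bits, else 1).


0b10001101100101 has 7 ones => parity 1

1


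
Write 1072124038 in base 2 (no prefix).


1072124038 = 111111111001110101000010000110 in binary

111111111001110101000010000110


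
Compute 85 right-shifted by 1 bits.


0b1010101 >> 1 = 0b101010 = 42

42


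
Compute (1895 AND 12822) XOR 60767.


Step 1: 1895 & 12822 = 518
Step 2: 518 ^ 60767 = 61273

61273
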